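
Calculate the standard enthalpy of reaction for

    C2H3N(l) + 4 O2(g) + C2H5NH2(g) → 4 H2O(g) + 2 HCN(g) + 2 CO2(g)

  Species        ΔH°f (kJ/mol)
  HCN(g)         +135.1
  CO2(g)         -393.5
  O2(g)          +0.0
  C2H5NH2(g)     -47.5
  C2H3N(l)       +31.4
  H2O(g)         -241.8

ΔH° = -1467.9 kJ/mol

Products: 4·(-241.8) + 2·(+135.1) + 2·(-393.5) = -1484.0
Reactants: 1·(+31.4) + 4·(+0.0) + 1·(-47.5) = -16.1
ΔH° = (-1484.0) − (-16.1) = -1467.9 kJ/mol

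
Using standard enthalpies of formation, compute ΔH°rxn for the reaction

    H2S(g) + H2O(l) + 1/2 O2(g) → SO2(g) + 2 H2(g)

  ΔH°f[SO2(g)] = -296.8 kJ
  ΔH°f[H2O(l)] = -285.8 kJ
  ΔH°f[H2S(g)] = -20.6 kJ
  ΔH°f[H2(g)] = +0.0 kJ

ΔH°rxn = 9.6 kJ

Products: 1·(-296.8) + 2·(+0.0) = -296.8
Reactants: 1·(-20.6) + 1·(-285.8) + 1/2·(+0.0) = -306.4
ΔH°rxn = (-296.8) − (-306.4) = 9.6 kJ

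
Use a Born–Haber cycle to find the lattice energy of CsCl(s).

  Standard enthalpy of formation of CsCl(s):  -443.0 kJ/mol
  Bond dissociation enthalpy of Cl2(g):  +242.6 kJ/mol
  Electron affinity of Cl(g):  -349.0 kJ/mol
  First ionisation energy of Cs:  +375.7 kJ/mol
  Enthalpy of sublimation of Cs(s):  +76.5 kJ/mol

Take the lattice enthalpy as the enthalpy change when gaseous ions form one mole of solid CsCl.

U = -667.5 kJ/mol

ΔHf° = 1·ΔHsub + 1·(ΣIE) + 1/2·D(Cl2) + 1·EA + U
-443.0 = 1·(+76.5) + 1·(+375.7) + 1/2·(+242.6) + 1·(-349.0) + U
U = -443.0 − (+224.5) = -667.5 kJ/mol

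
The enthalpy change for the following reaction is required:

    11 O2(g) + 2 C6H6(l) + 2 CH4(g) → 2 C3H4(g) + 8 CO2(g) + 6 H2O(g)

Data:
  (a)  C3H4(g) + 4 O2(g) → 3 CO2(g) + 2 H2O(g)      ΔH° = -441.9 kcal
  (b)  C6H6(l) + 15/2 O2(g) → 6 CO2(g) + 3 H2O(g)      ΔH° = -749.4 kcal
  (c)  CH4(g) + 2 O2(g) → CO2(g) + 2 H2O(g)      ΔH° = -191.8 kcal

(a) reversed and × 2: (-2)·(-441.9) = +883.8 kcal
(b) × 2: (2)·(-749.4) = -1498.8 kcal
(c) × 2: (2)·(-191.8) = -383.6 kcal
ΔH° = (+883.8) + (-1498.8) + (-383.6) = -998.6 kcal

ΔH° = -998.6 kcal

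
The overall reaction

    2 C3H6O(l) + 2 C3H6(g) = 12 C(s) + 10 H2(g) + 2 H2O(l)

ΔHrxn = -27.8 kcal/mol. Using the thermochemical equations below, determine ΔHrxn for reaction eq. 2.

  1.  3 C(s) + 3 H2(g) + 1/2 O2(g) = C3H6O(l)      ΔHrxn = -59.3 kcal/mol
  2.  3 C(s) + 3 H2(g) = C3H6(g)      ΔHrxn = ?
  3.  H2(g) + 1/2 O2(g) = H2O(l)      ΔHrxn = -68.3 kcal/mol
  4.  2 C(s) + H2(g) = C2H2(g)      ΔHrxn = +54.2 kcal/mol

eq. 1 reversed and × 2: (-2)·(-59.3) = +118.6 kcal/mol
eq. 2 reversed and × 2: contributes −2·x
eq. 3 × 2: (2)·(-68.3) = -136.6 kcal/mol
eq. 4: not needed.
-27.8 = (+118.6) + (-136.6) − 2·x
x = (-27.8 − (-18.0)) / (-2) = 4.9 kcal/mol

ΔHrxn = 4.9 kcal/mol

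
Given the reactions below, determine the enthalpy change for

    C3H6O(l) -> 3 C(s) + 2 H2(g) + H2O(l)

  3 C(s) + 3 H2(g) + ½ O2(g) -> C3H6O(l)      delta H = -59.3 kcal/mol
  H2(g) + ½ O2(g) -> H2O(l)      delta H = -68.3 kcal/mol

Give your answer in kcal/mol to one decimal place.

delta H = -9.0 kcal/mol

equation 1 reversed: +59.3 kcal/mol
equation 2 as written: -68.3 kcal/mol
Since enthalpy is a state function, delta H = (+59.3) + (-68.3) = -9.0 kcal/mol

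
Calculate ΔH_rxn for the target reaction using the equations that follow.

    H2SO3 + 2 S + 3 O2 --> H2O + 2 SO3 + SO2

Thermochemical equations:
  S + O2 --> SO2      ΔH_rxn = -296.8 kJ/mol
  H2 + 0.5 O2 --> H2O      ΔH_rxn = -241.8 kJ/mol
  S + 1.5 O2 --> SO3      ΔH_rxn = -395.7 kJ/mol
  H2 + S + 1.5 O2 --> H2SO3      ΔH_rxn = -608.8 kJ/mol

ΔH_rxn = -721.2 kJ/mol

equation 1 as written: -296.8 kJ/mol
equation 2 as written: -241.8 kJ/mol
equation 3 × 2: (2)·(-395.7) = -791.4 kJ/mol
equation 4 reversed: +608.8 kJ/mol
Summing the manipulated equations, ΔH_rxn = (-296.8) + (-241.8) + (-791.4) + (+608.8) = -721.2 kJ/mol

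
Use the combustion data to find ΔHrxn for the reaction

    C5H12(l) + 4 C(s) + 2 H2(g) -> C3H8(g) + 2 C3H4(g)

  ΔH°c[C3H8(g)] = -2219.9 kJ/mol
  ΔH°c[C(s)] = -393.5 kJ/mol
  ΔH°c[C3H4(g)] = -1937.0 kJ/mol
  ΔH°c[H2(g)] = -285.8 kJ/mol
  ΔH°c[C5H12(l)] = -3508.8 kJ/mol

ΔHrxn = 439.5 kJ/mol

Using ΔH = Σ nΔHc°(reactants) − Σ nΔHc°(products):
= [1·(-3508.8) + 4·(-393.5) + 2·(-285.8)] − [1·(-2219.9) + 2·(-1937.0)]
= 439.5 kJ/mol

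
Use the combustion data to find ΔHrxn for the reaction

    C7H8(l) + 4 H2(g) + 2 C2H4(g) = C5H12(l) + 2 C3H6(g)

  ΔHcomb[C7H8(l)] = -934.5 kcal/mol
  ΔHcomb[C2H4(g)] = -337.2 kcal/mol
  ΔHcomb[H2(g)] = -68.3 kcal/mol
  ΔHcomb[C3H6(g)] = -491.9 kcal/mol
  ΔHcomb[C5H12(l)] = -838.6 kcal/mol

ΔHrxn = -59.7 kcal/mol

With combustion enthalpies, reactants minus products:
= [1·(-934.5) + 4·(-68.3) + 2·(-337.2)] − [1·(-838.6) + 2·(-491.9)]
= -59.7 kcal/mol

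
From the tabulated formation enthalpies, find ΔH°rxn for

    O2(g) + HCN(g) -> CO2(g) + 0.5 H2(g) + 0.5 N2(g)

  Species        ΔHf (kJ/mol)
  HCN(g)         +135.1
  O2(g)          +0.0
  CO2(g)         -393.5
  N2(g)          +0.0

Products: 1·(-393.5) + 1/2·(+0.0) + 1/2·(+0.0) = -393.5
Reactants: 1·(+0.0) + 1·(+135.1) = +135.1
ΔH°rxn = (-393.5) − (+135.1) = -528.6 kJ/mol

ΔH°rxn = -528.6 kJ/mol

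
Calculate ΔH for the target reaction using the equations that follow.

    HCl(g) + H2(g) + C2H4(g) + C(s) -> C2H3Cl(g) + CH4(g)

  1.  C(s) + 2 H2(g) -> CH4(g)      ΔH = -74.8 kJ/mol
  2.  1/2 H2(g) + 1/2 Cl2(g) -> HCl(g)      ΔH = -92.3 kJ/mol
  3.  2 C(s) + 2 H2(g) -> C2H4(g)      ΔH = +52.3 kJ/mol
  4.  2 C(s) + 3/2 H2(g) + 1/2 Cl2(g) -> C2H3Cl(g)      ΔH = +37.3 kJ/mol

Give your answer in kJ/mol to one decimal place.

eq. 1 as written (CH4(g) already on the product side): -74.8 kJ/mol
eq. 2 reversed (HCl(g) must end up as a reactant): +92.3 kJ/mol
eq. 3 reversed (reverse to put C2H4(g) on the reactant side): -52.3 kJ/mol
eq. 4 as written (C2H3Cl(g) already on the product side): +37.3 kJ/mol
By Hess's law, ΔH = (-74.8) + (+92.3) + (-52.3) + (+37.3) = 2.5 kJ/mol

ΔH = 2.5 kJ/mol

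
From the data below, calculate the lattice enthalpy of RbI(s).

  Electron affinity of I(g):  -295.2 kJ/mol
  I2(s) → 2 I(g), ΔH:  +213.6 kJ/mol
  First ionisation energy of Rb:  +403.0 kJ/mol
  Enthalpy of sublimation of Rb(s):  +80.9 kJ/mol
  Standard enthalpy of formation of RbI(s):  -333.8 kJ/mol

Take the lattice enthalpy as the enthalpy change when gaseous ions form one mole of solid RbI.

U = -629.3 kJ/mol

ΔHf° = 1·ΔHsub + 1·(ΣIE) + 1/2·D(I2) + 1·EA + U
-333.8 = 1·(+80.9) + 1·(+403.0) + 1/2·(+213.6) + 1·(-295.2) + U
U = -333.8 − (+295.5) = -629.3 kJ/mol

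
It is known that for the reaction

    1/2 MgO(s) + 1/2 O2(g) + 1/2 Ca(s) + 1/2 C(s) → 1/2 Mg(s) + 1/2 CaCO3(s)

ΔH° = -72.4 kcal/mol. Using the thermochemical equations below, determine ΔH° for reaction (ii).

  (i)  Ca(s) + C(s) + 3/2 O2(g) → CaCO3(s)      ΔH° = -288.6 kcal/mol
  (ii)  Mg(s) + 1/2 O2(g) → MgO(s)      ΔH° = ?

(i) × 1/2: (1/2)·(-288.6) = -144.3 kcal/mol
(ii) reversed and × 1/2: contributes −1/2·x
-72.4 = (-144.3) − 1/2·x
x = (-72.4 − (-144.3)) / (-1/2) = -143.8 kcal/mol

ΔH° = -143.8 kcal/mol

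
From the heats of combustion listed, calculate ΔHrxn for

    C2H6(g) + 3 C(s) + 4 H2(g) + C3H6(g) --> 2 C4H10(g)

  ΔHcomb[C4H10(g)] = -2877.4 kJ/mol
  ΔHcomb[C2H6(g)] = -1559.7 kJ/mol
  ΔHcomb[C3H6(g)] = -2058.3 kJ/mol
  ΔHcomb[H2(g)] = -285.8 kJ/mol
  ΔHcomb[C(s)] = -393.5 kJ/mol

With combustion enthalpies, reactants minus products:
= [1·(-1559.7) + 3·(-393.5) + 4·(-285.8) + 1·(-2058.3)] − [2·(-2877.4)]
= -186.9 kJ/mol

ΔHrxn = -186.9 kJ/mol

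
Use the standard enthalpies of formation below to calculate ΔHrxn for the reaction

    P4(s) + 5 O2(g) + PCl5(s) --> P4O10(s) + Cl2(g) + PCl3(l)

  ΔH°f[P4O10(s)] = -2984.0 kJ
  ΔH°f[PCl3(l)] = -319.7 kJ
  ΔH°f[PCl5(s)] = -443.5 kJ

ΔHrxn = -2860.2 kJ

Products: 1·(-2984.0) + 1·(+0.0) + 1·(-319.7) = -3303.7
Reactants: 1·(+0.0) + 5·(+0.0) + 1·(-443.5) = -443.5
ΔHrxn = (-3303.7) − (-443.5) = -2860.2 kJ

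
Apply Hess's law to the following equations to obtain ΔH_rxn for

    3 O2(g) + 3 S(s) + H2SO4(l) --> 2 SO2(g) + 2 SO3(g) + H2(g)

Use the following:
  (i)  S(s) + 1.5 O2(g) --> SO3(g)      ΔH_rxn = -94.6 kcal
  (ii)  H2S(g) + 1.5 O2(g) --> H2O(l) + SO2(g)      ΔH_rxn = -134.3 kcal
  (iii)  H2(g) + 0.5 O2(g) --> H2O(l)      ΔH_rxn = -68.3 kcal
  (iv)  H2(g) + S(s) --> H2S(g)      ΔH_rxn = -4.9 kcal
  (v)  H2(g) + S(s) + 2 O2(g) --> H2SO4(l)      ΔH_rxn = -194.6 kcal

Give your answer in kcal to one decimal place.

ΔH_rxn = -136.4 kcal

(i) × 2 (×2 to match 2 SO3(g) in the target): (2)·(-94.6) = -189.2 kcal
(ii) × 2 (×2 to match 2 SO2(g) in the target): (2)·(-134.3) = -268.6 kcal
(iii) reversed and × 2: (-2)·(-68.3) = +136.6 kcal
(iv) × 2: (2)·(-4.9) = -9.8 kcal
(v) reversed (reverse to put H2SO4(l) on the reactant side): +194.6 kcal
Since enthalpy is a state function, ΔH_rxn = (-189.2) + (-268.6) + (+136.6) + (-9.8) + (+194.6) = -136.4 kcal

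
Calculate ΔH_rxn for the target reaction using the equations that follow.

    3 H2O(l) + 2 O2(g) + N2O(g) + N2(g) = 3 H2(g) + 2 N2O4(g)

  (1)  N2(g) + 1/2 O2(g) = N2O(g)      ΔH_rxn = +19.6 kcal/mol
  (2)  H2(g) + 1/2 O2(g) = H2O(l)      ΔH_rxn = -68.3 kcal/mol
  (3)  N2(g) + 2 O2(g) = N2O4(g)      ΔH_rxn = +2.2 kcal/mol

(1) reversed: -19.6 kcal/mol
(2) reversed and × 3: (-3)·(-68.3) = +204.9 kcal/mol
(3) × 2: (2)·(+2.2) = +4.4 kcal/mol
ΔH_rxn = (-1)·(+19.6) + (-3)·(-68.3) + (2)·(+2.2) = 189.7 kcal/mol

ΔH_rxn = 189.7 kcal/mol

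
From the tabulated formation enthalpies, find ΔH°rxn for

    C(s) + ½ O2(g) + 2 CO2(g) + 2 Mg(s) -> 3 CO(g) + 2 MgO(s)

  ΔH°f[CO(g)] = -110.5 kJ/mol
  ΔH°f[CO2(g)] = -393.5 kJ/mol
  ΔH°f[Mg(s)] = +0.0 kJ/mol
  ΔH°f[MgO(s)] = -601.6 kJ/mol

ΔH°rxn = -747.7 kJ/mol

Products: 3·(-110.5) + 2·(-601.6) = -1534.7
Reactants: 1·(+0.0) + 1/2·(+0.0) + 2·(-393.5) + 2·(+0.0) = -787.0
ΔH°rxn = (-1534.7) − (-787.0) = -747.7 kJ/mol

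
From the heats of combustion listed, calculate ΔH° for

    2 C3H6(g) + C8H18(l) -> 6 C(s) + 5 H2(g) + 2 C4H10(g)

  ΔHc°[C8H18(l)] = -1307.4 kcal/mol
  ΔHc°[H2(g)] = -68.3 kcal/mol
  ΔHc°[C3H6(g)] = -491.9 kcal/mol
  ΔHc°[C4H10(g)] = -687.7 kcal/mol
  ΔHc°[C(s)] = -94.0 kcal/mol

ΔH° = -10.3 kcal/mol

Using ΔH = Σ nΔHc°(reactants) − Σ nΔHc°(products):
= [2·(-491.9) + 1·(-1307.4)] − [6·(-94.0) + 5·(-68.3) + 2·(-687.7)]
= -10.3 kcal/mol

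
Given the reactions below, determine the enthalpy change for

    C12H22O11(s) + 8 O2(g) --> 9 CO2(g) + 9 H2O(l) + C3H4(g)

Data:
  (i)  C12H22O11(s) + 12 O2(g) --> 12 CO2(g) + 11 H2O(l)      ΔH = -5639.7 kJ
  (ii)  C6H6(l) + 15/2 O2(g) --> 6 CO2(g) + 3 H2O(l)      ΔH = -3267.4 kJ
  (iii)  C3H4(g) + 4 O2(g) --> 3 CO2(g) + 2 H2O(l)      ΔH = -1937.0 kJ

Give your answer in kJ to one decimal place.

(i) as written (C12H22O11(s) already on the reactant side): -5639.7 kJ
(ii): not needed (C6H6(l) appears nowhere else).
(iii) reversed (C3H4(g) must end up as a product): +1937.0 kJ
By Hess's law, ΔH = (-5639.7) + (+1937.0) = -3702.7 kJ

ΔH = -3702.7 kJ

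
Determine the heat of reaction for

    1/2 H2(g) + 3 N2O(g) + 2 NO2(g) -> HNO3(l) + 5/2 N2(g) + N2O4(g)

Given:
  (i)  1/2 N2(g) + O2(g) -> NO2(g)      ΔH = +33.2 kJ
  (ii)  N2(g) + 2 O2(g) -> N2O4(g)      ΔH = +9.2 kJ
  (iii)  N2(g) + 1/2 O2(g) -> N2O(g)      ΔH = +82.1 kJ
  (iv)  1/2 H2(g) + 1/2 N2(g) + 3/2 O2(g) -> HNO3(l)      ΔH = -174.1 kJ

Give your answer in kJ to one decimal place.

ΔH = -477.6 kJ

(i) reversed and × 2 (NO2(g) must end up as a reactant; scale by 2 for the 2 NO2(g)): (-2)·(+33.2) = -66.4 kJ
(ii) as written (N2O4(g) already on the product side): +9.2 kJ
(iii) reversed and × 3 (reverse to put N2O(g) on the reactant side; ×3 to match 3 N2O(g) in the target): (-3)·(+82.1) = -246.3 kJ
(iv) as written (HNO3(l) already on the product side): -174.1 kJ
ΔH = (-2)·(+33.2) + (1)·(+9.2) + (-3)·(+82.1) + (1)·(-174.1) = -477.6 kJ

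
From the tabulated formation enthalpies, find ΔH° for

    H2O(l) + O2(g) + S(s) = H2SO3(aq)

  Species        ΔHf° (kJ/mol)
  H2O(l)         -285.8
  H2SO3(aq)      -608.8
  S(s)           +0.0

ΔH° = -323.0 kJ/mol

ΔH°rxn = Σ nΔHf°(products) − Σ nΔHf°(reactants).
Products: 1·(-608.8) = -608.8
Reactants: 1·(-285.8) + 1·(+0.0) + 1·(+0.0) = -285.8
ΔH° = (-608.8) − (-285.8) = -323.0 kJ/mol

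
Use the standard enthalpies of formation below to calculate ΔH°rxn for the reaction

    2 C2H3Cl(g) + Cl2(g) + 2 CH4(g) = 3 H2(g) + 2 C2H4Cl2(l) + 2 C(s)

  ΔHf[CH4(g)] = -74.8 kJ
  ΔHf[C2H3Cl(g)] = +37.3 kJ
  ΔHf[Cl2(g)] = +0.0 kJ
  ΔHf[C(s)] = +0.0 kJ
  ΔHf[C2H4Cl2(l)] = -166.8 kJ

ΔH°rxn = -258.6 kJ

Products: 3·(+0.0) + 2·(-166.8) + 2·(+0.0) = -333.6
Reactants: 2·(+37.3) + 1·(+0.0) + 2·(-74.8) = -75.0
ΔH°rxn = (-333.6) − (-75.0) = -258.6 kJ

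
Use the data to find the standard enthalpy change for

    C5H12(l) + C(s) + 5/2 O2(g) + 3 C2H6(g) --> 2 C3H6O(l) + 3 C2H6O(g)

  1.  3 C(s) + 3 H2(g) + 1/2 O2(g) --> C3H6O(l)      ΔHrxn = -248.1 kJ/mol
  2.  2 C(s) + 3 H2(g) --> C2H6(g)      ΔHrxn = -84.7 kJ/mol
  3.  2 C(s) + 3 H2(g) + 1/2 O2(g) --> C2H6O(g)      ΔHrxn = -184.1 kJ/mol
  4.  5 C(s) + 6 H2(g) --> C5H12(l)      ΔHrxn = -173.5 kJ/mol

ΔHrxn = -620.9 kJ/mol

eq. 1 × 2: (2)·(-248.1) = -496.2 kJ/mol
eq. 2 reversed and × 3: (-3)·(-84.7) = +254.1 kJ/mol
eq. 3 × 3: (3)·(-184.1) = -552.3 kJ/mol
eq. 4 reversed: +173.5 kJ/mol
By Hess's law, ΔHrxn = (2)·(-248.1) + (-3)·(-84.7) + (3)·(-184.1) + (-1)·(-173.5) = -620.9 kJ/mol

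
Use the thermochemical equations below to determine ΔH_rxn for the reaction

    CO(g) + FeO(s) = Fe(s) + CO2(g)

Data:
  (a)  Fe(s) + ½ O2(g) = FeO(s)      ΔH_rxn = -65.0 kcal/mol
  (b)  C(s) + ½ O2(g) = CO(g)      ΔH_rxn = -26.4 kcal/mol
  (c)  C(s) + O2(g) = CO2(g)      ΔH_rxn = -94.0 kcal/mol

(a) reversed (FeO(s) must end up as a reactant): +65.0 kcal/mol
(b) reversed (CO(g) must end up as a reactant): +26.4 kcal/mol
(c) as written (CO2(g) already on the product side): -94.0 kcal/mol
ΔH_rxn = (+65.0) + (+26.4) + (-94.0) = -2.6 kcal/mol

ΔH_rxn = -2.6 kcal/mol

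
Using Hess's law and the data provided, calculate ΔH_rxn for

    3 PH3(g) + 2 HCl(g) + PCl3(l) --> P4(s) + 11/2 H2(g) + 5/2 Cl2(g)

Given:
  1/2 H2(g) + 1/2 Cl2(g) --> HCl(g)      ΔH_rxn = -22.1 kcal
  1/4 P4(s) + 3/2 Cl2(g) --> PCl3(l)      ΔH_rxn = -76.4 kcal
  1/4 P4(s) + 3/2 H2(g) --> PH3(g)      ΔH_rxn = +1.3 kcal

ΔH_rxn = 116.7 kcal

equation 1 reversed and × 2: (-2)·(-22.1) = +44.2 kcal
equation 2 reversed: +76.4 kcal
equation 3 reversed and × 3: (-3)·(+1.3) = -3.9 kcal
Combining the equations, ΔH_rxn = (-2)·(-22.1) + (-1)·(-76.4) + (-3)·(+1.3) = 116.7 kcal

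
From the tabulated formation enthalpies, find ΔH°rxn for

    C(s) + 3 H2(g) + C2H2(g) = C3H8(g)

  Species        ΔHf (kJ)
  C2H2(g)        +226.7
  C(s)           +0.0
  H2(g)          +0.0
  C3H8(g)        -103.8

ΔH°rxn = -330.5 kJ

ΔH°rxn = Σ nΔHf°(products) − Σ nΔHf°(reactants).
Products: 1·(-103.8) = -103.8
Reactants: 1·(+0.0) + 3·(+0.0) + 1·(+226.7) = +226.7
ΔH°rxn = (-103.8) − (+226.7) = -330.5 kJ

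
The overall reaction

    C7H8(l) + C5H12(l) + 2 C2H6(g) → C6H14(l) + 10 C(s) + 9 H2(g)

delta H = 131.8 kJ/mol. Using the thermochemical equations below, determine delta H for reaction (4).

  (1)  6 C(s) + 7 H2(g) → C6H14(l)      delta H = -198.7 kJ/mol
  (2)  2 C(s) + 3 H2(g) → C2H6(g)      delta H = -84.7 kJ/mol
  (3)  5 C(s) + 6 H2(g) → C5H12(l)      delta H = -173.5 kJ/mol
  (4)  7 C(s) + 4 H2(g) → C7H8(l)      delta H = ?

(1) as written (C6H14(l) already on the product side): -198.7 kJ/mol
(2) reversed and × 2 (reverse to put C2H6(g) on the reactant side; scale by 2 for the 2 C2H6(g)): (-2)·(-84.7) = +169.4 kJ/mol
(3) reversed (C5H12(l) must end up as a reactant): +173.5 kJ/mol
(4) reversed (reverse to put C7H8(l) on the reactant side): contributes −x
+131.8 = (-198.7) + (+169.4) + (+173.5) − x
x = (+131.8 − (+144.2)) / (-1) = 12.4 kJ/mol

delta H = 12.4 kJ/mol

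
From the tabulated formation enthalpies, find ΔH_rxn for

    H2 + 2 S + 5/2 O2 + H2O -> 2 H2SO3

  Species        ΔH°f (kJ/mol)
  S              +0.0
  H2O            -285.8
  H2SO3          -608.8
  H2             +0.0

ΔH_rxn = -931.8 kJ/mol

Products: 2·(-608.8) = -1217.6
Reactants: 1·(+0.0) + 2·(+0.0) + 5/2·(+0.0) + 1·(-285.8) = -285.8
ΔH_rxn = (-1217.6) − (-285.8) = -931.8 kJ/mol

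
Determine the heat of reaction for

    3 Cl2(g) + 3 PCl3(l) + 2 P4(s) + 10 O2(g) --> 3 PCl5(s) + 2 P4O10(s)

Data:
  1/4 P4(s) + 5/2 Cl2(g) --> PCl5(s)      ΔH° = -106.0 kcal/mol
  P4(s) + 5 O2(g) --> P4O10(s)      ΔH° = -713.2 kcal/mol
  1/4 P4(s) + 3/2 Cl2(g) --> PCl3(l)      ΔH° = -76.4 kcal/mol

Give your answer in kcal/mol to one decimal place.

ΔH° = -1515.2 kcal/mol

equation 1 × 3 (scale by 3 for the 3 PCl5(s)): (3)·(-106.0) = -318.0 kcal/mol
equation 2 × 2 (×2 to match 2 P4O10(s) in the target): (2)·(-713.2) = -1426.4 kcal/mol
equation 3 reversed and × 3 (reverse to put PCl3(l) on the reactant side; scale by 3 for the 3 PCl3(l)): (-3)·(-76.4) = +229.2 kcal/mol
Since enthalpy is a state function, ΔH° = (3)·(-106.0) + (2)·(-713.2) + (-3)·(-76.4) = -1515.2 kcal/mol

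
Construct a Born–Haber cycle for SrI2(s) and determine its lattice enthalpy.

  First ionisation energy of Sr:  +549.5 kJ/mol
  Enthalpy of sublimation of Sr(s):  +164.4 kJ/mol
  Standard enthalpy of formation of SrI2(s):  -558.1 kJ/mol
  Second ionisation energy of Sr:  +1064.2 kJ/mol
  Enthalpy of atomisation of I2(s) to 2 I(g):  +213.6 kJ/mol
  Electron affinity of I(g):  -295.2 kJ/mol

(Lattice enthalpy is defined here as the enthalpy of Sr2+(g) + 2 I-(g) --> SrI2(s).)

U = -1959.4 kJ/mol

ΔHf° = 1·ΔHsub + 1·(ΣIE) + 1·D(I2) + 2·EA + U
-558.1 = 1·(+164.4) + 1·(+1613.7) + 1·(+213.6) + 2·(-295.2) + U
U = -558.1 − (+1401.3) = -1959.4 kJ/mol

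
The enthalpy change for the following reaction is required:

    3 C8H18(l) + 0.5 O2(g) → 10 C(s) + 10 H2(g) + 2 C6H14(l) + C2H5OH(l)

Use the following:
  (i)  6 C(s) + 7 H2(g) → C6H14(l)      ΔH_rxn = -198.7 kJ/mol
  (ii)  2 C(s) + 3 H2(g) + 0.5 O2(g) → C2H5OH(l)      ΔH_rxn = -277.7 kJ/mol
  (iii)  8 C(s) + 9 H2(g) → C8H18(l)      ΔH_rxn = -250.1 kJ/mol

ΔH_rxn = 75.2 kJ/mol

(i) × 2 (×2 to match 2 C6H14(l) in the target): (2)·(-198.7) = -397.4 kJ/mol
(ii) as written (C2H5OH(l) already on the product side): -277.7 kJ/mol
(iii) reversed and × 3 (reverse to put C8H18(l) on the reactant side; ×3 to match 3 C8H18(l) in the target): (-3)·(-250.1) = +750.3 kJ/mol
Summing the manipulated equations, ΔH_rxn = (2)·(-198.7) + (1)·(-277.7) + (-3)·(-250.1) = 75.2 kJ/mol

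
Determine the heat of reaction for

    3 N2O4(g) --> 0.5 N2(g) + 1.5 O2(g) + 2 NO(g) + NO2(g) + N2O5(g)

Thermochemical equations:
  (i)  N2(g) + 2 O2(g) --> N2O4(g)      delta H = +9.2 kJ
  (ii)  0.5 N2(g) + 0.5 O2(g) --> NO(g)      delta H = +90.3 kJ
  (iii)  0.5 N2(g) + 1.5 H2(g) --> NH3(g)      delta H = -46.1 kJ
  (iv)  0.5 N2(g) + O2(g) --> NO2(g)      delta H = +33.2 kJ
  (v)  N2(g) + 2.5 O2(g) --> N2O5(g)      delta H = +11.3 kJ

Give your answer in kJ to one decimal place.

(i) reversed and × 3: (-3)·(+9.2) = -27.6 kJ
(ii) × 2: (2)·(+90.3) = +180.6 kJ
(iii): not needed.
(iv) as written: +33.2 kJ
(v) as written: +11.3 kJ
delta H = (-3)·(+9.2) + (2)·(+90.3) + (1)·(+33.2) + (1)·(+11.3) = 197.5 kJ

delta H = 197.5 kJ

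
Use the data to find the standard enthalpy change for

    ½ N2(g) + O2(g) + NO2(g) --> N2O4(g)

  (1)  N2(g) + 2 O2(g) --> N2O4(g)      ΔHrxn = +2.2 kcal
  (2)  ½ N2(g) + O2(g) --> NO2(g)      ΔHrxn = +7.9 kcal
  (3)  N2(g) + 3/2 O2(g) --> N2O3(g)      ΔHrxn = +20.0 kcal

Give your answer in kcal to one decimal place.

ΔHrxn = -5.7 kcal

(1) as written (N2O4(g) already on the product side): +2.2 kcal
(2) reversed (reverse to put NO2(g) on the reactant side): -7.9 kcal
(3): not needed (N2O3(g) appears nowhere else).
ΔHrxn = (+2.2) + (-7.9) = -5.7 kcal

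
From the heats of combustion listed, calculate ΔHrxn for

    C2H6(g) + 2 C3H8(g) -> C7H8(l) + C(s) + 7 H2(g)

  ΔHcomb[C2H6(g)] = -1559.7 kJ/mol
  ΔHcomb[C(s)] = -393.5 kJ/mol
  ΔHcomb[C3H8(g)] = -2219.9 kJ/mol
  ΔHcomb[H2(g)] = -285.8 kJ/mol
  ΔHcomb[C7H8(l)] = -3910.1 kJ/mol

ΔHrxn = 304.7 kJ/mol

With combustion enthalpies, reactants minus products:
= [1·(-1559.7) + 2·(-2219.9)] − [1·(-3910.1) + 1·(-393.5) + 7·(-285.8)]
= 304.7 kJ/mol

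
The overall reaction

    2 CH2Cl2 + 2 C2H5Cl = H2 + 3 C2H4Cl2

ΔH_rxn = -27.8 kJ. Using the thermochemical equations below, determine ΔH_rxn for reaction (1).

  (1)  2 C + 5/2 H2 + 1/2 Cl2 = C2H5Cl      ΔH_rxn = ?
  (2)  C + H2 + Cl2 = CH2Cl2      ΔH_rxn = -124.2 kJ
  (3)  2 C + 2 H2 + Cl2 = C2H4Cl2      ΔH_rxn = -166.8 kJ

ΔH_rxn = -112.1 kJ

(1) reversed and × 2 (C2H5Cl must end up as a reactant; scale by 2 for the 2 C2H5Cl): contributes −2·x
(2) reversed and × 2 (reverse to put CH2Cl2 on the reactant side; scale by 2 for the 2 CH2Cl2): (-2)·(-124.2) = +248.4 kJ
(3) × 3 (scale by 3 for the 3 C2H4Cl2): (3)·(-166.8) = -500.4 kJ
-27.8 = (+248.4) + (-500.4) − 2·x
x = (-27.8 − (-252.0)) / (-2) = -112.1 kJ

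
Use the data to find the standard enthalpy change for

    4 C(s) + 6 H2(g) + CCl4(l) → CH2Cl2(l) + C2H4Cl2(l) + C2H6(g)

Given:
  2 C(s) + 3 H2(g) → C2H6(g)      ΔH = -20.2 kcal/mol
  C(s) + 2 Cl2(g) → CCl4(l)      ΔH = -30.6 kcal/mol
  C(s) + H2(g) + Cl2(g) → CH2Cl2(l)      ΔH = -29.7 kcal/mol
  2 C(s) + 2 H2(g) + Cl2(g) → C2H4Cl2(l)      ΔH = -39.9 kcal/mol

equation 1 as written (C2H6(g) already on the product side): -20.2 kcal/mol
equation 2 reversed (CCl4(l) must end up as a reactant): +30.6 kcal/mol
equation 3 as written (CH2Cl2(l) already on the product side): -29.7 kcal/mol
equation 4 as written (C2H4Cl2(l) already on the product side): -39.9 kcal/mol
Since enthalpy is a state function, ΔH = (1)·(-20.2) + (-1)·(-30.6) + (1)·(-29.7) + (1)·(-39.9) = -59.2 kcal/mol

ΔH = -59.2 kcal/mol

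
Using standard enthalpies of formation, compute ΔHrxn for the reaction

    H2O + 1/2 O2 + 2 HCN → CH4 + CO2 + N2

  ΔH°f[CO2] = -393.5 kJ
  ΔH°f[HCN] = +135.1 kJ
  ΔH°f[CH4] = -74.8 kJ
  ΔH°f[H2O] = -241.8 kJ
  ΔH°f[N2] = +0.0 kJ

ΔHrxn = -496.7 kJ

Products: 1·(-74.8) + 1·(-393.5) + 1·(+0.0) = -468.3
Reactants: 1·(-241.8) + 1/2·(+0.0) + 2·(+135.1) = +28.4
ΔHrxn = (-468.3) − (+28.4) = -496.7 kJ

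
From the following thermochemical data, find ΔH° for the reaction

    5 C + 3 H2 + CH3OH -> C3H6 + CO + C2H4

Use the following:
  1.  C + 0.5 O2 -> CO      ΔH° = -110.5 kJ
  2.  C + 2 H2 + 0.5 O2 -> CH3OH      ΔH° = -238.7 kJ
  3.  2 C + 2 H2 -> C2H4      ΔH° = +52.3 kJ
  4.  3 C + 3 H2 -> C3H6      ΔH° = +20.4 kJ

eq. 1 as written (CO already on the product side): -110.5 kJ
eq. 2 reversed (CH3OH must end up as a reactant): +238.7 kJ
eq. 3 as written (C2H4 already on the product side): +52.3 kJ
eq. 4 as written (C3H6 already on the product side): +20.4 kJ
Summing the manipulated equations, ΔH° = (-110.5) + (+238.7) + (+52.3) + (+20.4) = 200.9 kJ

ΔH° = 200.9 kJ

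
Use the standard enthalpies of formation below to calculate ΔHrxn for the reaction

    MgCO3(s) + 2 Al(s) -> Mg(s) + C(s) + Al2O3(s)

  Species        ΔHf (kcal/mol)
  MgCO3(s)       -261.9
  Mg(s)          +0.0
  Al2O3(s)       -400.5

ΔHrxn = -138.6 kcal/mol

ΔH°rxn = Σ nΔHf°(products) − Σ nΔHf°(reactants).
Products: 1·(+0.0) + 1·(+0.0) + 1·(-400.5) = -400.5
Reactants: 1·(-261.9) + 2·(+0.0) = -261.9
ΔHrxn = (-400.5) − (-261.9) = -138.6 kcal/mol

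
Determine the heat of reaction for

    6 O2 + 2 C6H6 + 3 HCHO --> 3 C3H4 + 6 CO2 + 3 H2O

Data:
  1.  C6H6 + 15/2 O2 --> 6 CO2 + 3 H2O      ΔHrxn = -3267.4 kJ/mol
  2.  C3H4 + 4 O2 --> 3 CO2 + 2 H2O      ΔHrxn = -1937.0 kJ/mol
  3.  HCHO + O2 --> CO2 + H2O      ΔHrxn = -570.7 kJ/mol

ΔHrxn = -2435.9 kJ/mol

eq. 1 × 2: (2)·(-3267.4) = -6534.8 kJ/mol
eq. 2 reversed and × 3: (-3)·(-1937.0) = +5811.0 kJ/mol
eq. 3 × 3: (3)·(-570.7) = -1712.1 kJ/mol
ΔHrxn = (-6534.8) + (+5811.0) + (-1712.1) = -2435.9 kJ/mol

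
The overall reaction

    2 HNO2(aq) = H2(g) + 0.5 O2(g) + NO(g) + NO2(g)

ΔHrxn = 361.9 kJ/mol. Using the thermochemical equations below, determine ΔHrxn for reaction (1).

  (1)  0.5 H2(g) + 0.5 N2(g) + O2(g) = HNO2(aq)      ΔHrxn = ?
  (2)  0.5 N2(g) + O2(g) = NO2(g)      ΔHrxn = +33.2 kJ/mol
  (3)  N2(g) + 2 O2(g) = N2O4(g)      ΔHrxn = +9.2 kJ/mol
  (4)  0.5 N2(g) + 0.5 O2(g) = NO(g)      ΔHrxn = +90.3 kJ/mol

(1) reversed and × 2 (reverse to put HNO2(aq) on the reactant side; scale by 2 for the 2 HNO2(aq)): contributes −2·x
(2) as written (NO2(g) already on the product side): +33.2 kJ/mol
(3): not needed (N2O4(g) appears nowhere else).
(4) as written (NO(g) already on the product side): +90.3 kJ/mol
+361.9 = (+33.2) + (+90.3) − 2·x
x = (+361.9 − (+123.5)) / (-2) = -119.2 kJ/mol

ΔHrxn = -119.2 kJ/mol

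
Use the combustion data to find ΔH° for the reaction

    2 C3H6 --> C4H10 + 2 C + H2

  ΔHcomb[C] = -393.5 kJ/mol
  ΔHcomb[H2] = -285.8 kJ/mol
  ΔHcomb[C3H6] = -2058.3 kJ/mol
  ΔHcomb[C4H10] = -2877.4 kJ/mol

ΔH° = -166.4 kJ/mol

Using ΔH = Σ nΔHc°(reactants) − Σ nΔHc°(products):
= [2·(-2058.3)] − [1·(-2877.4) + 2·(-393.5) + 1·(-285.8)]
= -166.4 kJ/mol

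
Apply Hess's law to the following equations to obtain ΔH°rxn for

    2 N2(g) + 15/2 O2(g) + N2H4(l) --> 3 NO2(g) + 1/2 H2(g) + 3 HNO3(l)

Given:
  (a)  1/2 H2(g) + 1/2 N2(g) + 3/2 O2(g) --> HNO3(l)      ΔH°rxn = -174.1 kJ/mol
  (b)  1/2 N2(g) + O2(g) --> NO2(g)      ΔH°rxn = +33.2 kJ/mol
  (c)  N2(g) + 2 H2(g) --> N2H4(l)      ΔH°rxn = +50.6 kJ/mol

(a) × 3 (×3 to match 3 HNO3(l) in the target): (3)·(-174.1) = -522.3 kJ/mol
(b) × 3 (×3 to match 3 NO2(g) in the target): (3)·(+33.2) = +99.6 kJ/mol
(c) reversed (reverse to put N2H4(l) on the reactant side): -50.6 kJ/mol
Since enthalpy is a state function, ΔH°rxn = (-522.3) + (+99.6) + (-50.6) = -473.3 kJ/mol

ΔH°rxn = -473.3 kJ/mol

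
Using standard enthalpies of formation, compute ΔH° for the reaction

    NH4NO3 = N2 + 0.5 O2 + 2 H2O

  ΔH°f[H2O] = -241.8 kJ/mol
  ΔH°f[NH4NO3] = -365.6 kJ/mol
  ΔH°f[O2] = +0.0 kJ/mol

ΔH° = -118.0 kJ/mol

ΔH°rxn = Σ nΔHf°(products) − Σ nΔHf°(reactants).
Products: 1·(+0.0) + 1/2·(+0.0) + 2·(-241.8) = -483.6
Reactants: 1·(-365.6) = -365.6
ΔH° = (-483.6) − (-365.6) = -118.0 kJ/mol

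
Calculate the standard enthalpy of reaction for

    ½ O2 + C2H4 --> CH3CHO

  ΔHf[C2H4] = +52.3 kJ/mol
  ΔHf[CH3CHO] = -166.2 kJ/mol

Products: 1·(-166.2) = -166.2
Reactants: 1/2·(+0.0) + 1·(+52.3) = +52.3
ΔH_rxn = (-166.2) − (+52.3) = -218.5 kJ/mol

ΔH_rxn = -218.5 kJ/mol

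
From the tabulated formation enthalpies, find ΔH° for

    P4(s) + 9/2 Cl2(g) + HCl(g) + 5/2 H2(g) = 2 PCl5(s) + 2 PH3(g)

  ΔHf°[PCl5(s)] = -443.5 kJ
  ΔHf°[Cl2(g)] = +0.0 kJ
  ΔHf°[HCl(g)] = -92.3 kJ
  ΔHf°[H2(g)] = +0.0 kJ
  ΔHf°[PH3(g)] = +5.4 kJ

Products: 2·(-443.5) + 2·(+5.4) = -876.2
Reactants: 1·(+0.0) + 9/2·(+0.0) + 1·(-92.3) + 5/2·(+0.0) = -92.3
ΔH° = (-876.2) − (-92.3) = -783.9 kJ

ΔH° = -783.9 kJ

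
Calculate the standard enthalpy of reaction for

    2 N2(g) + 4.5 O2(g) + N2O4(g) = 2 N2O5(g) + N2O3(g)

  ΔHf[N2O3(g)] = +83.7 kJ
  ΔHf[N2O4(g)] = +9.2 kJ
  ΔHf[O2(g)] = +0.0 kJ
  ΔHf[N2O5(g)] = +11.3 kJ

ΔH_rxn = 97.1 kJ

Products: 2·(+11.3) + 1·(+83.7) = +106.3
Reactants: 2·(+0.0) + 9/2·(+0.0) + 1·(+9.2) = +9.2
ΔH_rxn = (+106.3) − (+9.2) = 97.1 kJ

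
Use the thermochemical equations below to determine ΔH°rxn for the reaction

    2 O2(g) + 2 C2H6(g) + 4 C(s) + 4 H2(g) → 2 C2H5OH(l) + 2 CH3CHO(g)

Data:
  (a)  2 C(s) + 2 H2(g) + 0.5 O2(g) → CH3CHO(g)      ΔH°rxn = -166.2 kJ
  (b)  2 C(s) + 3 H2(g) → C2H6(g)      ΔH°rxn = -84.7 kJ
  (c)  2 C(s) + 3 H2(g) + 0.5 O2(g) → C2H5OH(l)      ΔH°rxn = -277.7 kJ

ΔH°rxn = -718.4 kJ

(a) × 2: (2)·(-166.2) = -332.4 kJ
(b) reversed and × 2: (-2)·(-84.7) = +169.4 kJ
(c) × 2: (2)·(-277.7) = -555.4 kJ
Combining the equations, ΔH°rxn = (-332.4) + (+169.4) + (-555.4) = -718.4 kJ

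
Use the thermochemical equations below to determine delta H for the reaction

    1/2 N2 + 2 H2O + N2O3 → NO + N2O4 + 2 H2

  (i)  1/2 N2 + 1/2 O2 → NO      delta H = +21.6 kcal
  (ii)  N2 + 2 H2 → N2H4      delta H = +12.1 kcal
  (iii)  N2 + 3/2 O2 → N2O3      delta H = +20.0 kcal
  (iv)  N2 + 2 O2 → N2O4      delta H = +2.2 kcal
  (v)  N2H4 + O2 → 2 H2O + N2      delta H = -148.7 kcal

(i) as written (NO already on the product side): +21.6 kcal
(ii) reversed (H2 must end up as a product): -12.1 kcal
(iii) reversed (N2O3 must end up as a reactant): -20.0 kcal
(iv) as written (N2O4 already on the product side): +2.2 kcal
(v) reversed (reverse to put H2O on the reactant side): +148.7 kcal
Summing the manipulated equations, delta H = (+21.6) + (-12.1) + (-20.0) + (+2.2) + (+148.7) = 140.4 kcal

delta H = 140.4 kcal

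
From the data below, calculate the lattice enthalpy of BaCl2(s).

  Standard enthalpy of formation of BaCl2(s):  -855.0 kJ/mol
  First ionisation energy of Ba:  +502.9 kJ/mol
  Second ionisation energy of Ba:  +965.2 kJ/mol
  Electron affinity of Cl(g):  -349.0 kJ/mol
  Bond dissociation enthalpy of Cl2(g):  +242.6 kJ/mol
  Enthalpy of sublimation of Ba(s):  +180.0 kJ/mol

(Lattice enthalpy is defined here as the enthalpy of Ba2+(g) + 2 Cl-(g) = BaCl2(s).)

ΔHf° = 1·ΔHsub + 1·(ΣIE) + 1·D(Cl2) + 2·EA + U
-855.0 = 1·(+180.0) + 1·(+1468.1) + 1·(+242.6) + 2·(-349.0) + U
U = -855.0 − (+1192.7) = -2047.7 kJ/mol

U = -2047.7 kJ/mol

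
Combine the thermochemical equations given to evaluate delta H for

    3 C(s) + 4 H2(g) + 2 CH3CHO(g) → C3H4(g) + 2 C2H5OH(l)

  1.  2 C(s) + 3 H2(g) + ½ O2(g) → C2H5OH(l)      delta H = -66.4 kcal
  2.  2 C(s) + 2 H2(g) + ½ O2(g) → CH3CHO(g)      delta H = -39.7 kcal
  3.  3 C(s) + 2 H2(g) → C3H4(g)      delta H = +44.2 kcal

eq. 1 × 2 (scale by 2 for the 2 C2H5OH(l)): (2)·(-66.4) = -132.8 kcal
eq. 2 reversed and × 2 (reverse to put CH3CHO(g) on the reactant side; ×2 to match 2 CH3CHO(g) in the target): (-2)·(-39.7) = +79.4 kcal
eq. 3 as written (C3H4(g) already on the product side): +44.2 kcal
Combining the equations, delta H = (2)·(-66.4) + (-2)·(-39.7) + (1)·(+44.2) = -9.2 kcal

delta H = -9.2 kcal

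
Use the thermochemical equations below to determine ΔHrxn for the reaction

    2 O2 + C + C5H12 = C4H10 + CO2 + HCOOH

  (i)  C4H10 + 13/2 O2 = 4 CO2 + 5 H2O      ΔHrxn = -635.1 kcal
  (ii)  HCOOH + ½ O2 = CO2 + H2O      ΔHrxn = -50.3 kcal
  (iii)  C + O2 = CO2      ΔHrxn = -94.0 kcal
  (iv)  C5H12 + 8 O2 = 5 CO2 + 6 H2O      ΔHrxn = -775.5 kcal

ΔHrxn = -184.1 kcal

(i) reversed (reverse to put C4H10 on the product side): +635.1 kcal
(ii) reversed (reverse to put HCOOH on the product side): +50.3 kcal
(iii) as written (C already on the reactant side): -94.0 kcal
(iv) as written (C5H12 already on the reactant side): -775.5 kcal
ΔHrxn = (+635.1) + (+50.3) + (-94.0) + (-775.5) = -184.1 kcal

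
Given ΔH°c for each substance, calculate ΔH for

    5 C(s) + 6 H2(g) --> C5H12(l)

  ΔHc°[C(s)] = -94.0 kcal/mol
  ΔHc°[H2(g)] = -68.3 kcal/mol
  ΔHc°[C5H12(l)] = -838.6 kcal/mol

Using ΔH = Σ nΔHc°(reactants) − Σ nΔHc°(products):
= [5·(-94.0) + 6·(-68.3)] − [1·(-838.6)]
= -41.2 kcal/mol

ΔH = -41.2 kcal/mol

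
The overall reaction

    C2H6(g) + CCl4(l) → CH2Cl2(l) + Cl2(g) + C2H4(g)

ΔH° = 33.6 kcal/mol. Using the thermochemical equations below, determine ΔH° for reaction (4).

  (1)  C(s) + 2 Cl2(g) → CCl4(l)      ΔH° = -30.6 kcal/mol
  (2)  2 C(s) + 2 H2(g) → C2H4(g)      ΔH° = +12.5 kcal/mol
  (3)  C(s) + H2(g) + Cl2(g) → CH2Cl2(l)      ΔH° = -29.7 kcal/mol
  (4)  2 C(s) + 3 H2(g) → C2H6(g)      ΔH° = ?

(1) reversed (reverse to put CCl4(l) on the reactant side): +30.6 kcal/mol
(2) as written (C2H4(g) already on the product side): +12.5 kcal/mol
(3) as written (CH2Cl2(l) already on the product side): -29.7 kcal/mol
(4) reversed (C2H6(g) must end up as a reactant): contributes −x
+33.6 = (+30.6) + (+12.5) + (-29.7) − x
x = (+33.6 − (+13.4)) / (-1) = -20.2 kcal/mol

ΔH° = -20.2 kcal/mol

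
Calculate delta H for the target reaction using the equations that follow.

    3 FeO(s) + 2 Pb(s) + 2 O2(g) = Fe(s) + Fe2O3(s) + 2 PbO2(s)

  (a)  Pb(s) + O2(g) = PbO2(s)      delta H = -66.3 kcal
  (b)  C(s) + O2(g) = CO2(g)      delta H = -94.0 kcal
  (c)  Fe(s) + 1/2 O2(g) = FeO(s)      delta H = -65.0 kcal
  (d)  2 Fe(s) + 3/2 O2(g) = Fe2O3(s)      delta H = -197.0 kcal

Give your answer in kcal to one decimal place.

(a) × 2 (×2 to match 2 PbO2(s) in the target): (2)·(-66.3) = -132.6 kcal
(b): not needed (CO2(g) appears nowhere else).
(c) reversed and × 3 (FeO(s) must end up as a reactant; ×3 to match 3 FeO(s) in the target): (-3)·(-65.0) = +195.0 kcal
(d) as written (Fe2O3(s) already on the product side): -197.0 kcal
delta H = (2)·(-66.3) + (-3)·(-65.0) + (1)·(-197.0) = -134.6 kcal

delta H = -134.6 kcal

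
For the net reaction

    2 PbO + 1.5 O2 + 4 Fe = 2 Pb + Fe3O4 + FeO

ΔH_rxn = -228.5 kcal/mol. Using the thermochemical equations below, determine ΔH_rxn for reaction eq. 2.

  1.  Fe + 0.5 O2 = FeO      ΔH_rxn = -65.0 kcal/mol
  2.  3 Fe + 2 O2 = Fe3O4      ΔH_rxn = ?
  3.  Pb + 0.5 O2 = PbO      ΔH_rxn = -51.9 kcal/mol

eq. 1 as written: -65.0 kcal/mol
eq. 2 as written: contributes x
eq. 3 reversed and × 2: (-2)·(-51.9) = +103.8 kcal/mol
-228.5 = (-65.0) + (+103.8) + x
x = (-228.5 − (+38.8)) / (1) = -267.3 kcal/mol

ΔH_rxn = -267.3 kcal/mol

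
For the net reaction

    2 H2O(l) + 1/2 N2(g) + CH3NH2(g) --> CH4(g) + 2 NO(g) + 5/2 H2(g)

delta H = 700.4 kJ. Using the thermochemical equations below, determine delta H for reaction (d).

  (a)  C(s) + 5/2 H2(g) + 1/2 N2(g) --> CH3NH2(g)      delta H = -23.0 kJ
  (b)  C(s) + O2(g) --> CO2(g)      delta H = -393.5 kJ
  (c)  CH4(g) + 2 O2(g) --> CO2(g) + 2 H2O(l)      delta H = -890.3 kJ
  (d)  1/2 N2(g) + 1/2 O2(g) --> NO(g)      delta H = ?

delta H = 90.3 kJ

(a) reversed (CH3NH2(g) must end up as a reactant): +23.0 kJ
(b) as written: -393.5 kJ
(c) reversed (reverse to put CH4(g) on the product side): +890.3 kJ
(d) × 2 (scale by 2 for the 2 NO(g)): contributes 2·x
+700.4 = (+23.0) + (-393.5) + (+890.3) + 2·x
x = (+700.4 − (+519.8)) / (2) = 90.3 kJ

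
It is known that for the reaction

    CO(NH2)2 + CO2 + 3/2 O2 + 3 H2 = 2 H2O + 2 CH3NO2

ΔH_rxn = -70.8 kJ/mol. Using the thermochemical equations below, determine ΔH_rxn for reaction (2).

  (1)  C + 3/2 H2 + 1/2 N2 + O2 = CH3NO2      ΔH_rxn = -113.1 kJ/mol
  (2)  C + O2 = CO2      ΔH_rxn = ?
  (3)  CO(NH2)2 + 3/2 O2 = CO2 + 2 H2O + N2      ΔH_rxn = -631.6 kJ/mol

(1) × 2: (2)·(-113.1) = -226.2 kJ/mol
(2) reversed and × 2: contributes −2·x
(3) as written: -631.6 kJ/mol
-70.8 = (-226.2) + (-631.6) − 2·x
x = (-70.8 − (-857.8)) / (-2) = -393.5 kJ/mol

ΔH_rxn = -393.5 kJ/mol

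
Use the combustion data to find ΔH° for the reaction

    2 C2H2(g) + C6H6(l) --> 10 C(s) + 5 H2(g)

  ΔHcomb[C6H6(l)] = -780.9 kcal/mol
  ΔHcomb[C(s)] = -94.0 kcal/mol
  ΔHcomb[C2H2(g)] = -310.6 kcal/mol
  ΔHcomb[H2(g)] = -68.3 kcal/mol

ΔH° = -120.6 kcal/mol

With combustion enthalpies, reactants minus products:
= [2·(-310.6) + 1·(-780.9)] − [10·(-94.0) + 5·(-68.3)]
= -120.6 kcal/mol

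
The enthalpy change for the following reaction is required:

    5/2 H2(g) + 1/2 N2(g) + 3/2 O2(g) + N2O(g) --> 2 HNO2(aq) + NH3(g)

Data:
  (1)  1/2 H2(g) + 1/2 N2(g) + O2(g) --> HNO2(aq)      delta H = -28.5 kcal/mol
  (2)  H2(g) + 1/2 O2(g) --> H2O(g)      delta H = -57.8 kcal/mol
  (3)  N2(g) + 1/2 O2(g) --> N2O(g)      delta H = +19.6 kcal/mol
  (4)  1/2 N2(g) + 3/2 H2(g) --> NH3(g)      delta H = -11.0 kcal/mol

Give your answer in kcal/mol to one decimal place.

(1) × 2: (2)·(-28.5) = -57.0 kcal/mol
(2): not needed.
(3) reversed: -19.6 kcal/mol
(4) as written: -11.0 kcal/mol
delta H = (2)·(-28.5) + (-1)·(+19.6) + (1)·(-11.0) = -87.6 kcal/mol

delta H = -87.6 kcal/mol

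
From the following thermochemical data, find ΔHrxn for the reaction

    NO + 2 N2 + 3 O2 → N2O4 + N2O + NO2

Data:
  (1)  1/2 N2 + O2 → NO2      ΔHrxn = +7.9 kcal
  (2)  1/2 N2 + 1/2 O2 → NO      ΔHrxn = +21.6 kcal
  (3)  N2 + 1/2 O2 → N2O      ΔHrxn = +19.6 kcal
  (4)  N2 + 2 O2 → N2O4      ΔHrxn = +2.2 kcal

(1) as written (NO2 already on the product side): +7.9 kcal
(2) reversed (NO must end up as a reactant): -21.6 kcal
(3) as written (N2O already on the product side): +19.6 kcal
(4) as written (N2O4 already on the product side): +2.2 kcal
By Hess's law, ΔHrxn = (1)·(+7.9) + (-1)·(+21.6) + (1)·(+19.6) + (1)·(+2.2) = 8.1 kcal

ΔHrxn = 8.1 kcal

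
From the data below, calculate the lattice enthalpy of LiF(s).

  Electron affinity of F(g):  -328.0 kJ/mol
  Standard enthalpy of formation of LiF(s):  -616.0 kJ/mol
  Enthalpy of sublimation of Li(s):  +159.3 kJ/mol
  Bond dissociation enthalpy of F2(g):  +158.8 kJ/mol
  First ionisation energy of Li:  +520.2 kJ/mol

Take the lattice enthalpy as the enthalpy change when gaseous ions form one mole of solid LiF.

U = -1046.9 kJ/mol

ΔHf° = 1·ΔHsub + 1·(ΣIE) + 1/2·D(F2) + 1·EA + U
-616.0 = 1·(+159.3) + 1·(+520.2) + 1/2·(+158.8) + 1·(-328.0) + U
U = -616.0 − (+430.9) = -1046.9 kJ/mol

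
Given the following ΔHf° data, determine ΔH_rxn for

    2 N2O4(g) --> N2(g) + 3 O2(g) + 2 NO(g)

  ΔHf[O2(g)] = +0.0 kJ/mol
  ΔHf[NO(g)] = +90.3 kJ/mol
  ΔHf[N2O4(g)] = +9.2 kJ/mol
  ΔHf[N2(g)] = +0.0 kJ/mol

ΔH_rxn = 162.2 kJ/mol

Products: 1·(+0.0) + 3·(+0.0) + 2·(+90.3) = +180.6
Reactants: 2·(+9.2) = +18.4
ΔH_rxn = (+180.6) − (+18.4) = 162.2 kJ/mol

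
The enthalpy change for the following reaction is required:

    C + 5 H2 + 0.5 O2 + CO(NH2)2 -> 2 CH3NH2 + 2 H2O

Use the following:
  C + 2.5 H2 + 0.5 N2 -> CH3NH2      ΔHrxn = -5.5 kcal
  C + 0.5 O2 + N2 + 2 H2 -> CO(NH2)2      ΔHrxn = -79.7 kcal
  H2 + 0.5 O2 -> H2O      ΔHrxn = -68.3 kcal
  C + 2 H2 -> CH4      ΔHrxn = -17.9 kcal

ΔHrxn = -67.9 kcal

equation 1 × 2 (×2 to match 2 CH3NH2 in the target): (2)·(-5.5) = -11.0 kcal
equation 2 reversed (CO(NH2)2 must end up as a reactant): +79.7 kcal
equation 3 × 2 (×2 to match 2 H2O in the target): (2)·(-68.3) = -136.6 kcal
equation 4: not needed (CH4 appears nowhere else).
Since enthalpy is a state function, ΔHrxn = (-11.0) + (+79.7) + (-136.6) = -67.9 kcal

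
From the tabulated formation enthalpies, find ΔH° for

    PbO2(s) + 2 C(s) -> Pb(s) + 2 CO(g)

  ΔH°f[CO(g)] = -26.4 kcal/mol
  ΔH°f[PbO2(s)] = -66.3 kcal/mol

ΔH° = 13.5 kcal/mol

ΔH°rxn = Σ nΔHf°(products) − Σ nΔHf°(reactants).
Products: 1·(+0.0) + 2·(-26.4) = -52.8
Reactants: 1·(-66.3) + 2·(+0.0) = -66.3
ΔH° = (-52.8) − (-66.3) = 13.5 kcal/mol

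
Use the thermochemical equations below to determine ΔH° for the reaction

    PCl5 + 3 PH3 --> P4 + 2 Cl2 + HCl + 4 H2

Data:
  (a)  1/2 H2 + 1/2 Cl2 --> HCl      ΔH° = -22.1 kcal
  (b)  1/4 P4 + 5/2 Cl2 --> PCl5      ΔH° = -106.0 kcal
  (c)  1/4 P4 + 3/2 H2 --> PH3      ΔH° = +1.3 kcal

(a) as written (HCl already on the product side): -22.1 kcal
(b) reversed (reverse to put PCl5 on the reactant side): +106.0 kcal
(c) reversed and × 3 (PH3 must end up as a reactant; scale by 3 for the 3 PH3): (-3)·(+1.3) = -3.9 kcal
By Hess's law, ΔH° = (1)·(-22.1) + (-1)·(-106.0) + (-3)·(+1.3) = 80.0 kcal

ΔH° = 80.0 kcal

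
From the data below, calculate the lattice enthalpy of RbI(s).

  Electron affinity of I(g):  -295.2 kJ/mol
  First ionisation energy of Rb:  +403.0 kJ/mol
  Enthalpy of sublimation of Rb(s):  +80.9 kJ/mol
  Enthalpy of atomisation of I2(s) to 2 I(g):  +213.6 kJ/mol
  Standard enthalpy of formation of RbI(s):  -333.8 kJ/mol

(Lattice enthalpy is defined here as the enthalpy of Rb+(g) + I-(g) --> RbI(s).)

U = -629.3 kJ/mol

ΔHf° = 1·ΔHsub + 1·(ΣIE) + 1/2·D(I2) + 1·EA + U
-333.8 = 1·(+80.9) + 1·(+403.0) + 1/2·(+213.6) + 1·(-295.2) + U
U = -333.8 − (+295.5) = -629.3 kJ/mol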